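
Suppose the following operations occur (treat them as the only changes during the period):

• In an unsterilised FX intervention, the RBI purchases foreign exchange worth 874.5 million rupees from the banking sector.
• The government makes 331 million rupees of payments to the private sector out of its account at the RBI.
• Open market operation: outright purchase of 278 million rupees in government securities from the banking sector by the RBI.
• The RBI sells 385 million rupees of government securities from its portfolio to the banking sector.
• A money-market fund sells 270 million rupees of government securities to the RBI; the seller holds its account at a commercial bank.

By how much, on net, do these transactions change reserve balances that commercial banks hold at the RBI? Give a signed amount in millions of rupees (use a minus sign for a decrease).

FX purchase 874.5 million rupees: the RBI pays by crediting reserve accounts → +874.5M.
Government spending 331 million rupees: government payments flow into bank reserve accounts → +331M.
OMO purchase (from banks) 278 million rupees: the RBI pays by crediting reserve accounts → +278M.
OMO sale (to banks) 385 million rupees: the buying banks pay out of their reserve balances → −385M.
Asset purchase (from non-banks) 270 million rupees: the RBI pays by crediting reserve accounts → +270M.
Net: 874.5 + 331 + 278 − 385 + 270 = +1368.5 million.

+1368.5 million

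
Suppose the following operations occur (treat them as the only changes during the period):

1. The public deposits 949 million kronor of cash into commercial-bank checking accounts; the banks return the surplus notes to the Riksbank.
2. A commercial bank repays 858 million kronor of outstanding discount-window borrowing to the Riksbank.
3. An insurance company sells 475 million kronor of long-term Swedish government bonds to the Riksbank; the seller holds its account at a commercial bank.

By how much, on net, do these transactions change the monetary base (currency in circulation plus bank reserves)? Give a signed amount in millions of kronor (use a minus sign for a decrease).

Riksbank balance sheet:
  Assets:      Securities +475M, Loans to banks −858M
  Liabilities: Bank reserves +566M, Currency in circulation −949M
Monetary base = currency + reserves: −949M + (+566M) = -383 million.

-383 million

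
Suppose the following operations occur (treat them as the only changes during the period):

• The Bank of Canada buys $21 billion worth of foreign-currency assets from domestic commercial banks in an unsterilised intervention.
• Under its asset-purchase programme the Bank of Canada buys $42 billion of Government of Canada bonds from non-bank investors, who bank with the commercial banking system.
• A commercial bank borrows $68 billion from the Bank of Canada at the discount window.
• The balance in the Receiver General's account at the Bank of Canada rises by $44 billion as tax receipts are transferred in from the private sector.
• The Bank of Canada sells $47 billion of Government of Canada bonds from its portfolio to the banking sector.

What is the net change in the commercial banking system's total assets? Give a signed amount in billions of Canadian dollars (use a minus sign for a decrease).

+$66 billion

FX purchase $21 billion: just an asset swap on bank balance sheets → 0.
Asset purchase (from non-banks) $42 billion: bank balance sheets expand → +$42B.
Discount-window loan $68 billion: bank balance sheets expand → +$68B.
Government account inflow $44 billion: bank balance sheets shrink → −$44B.
OMO sale (to banks) $47 billion: just an asset swap on bank balance sheets → 0.
Net: 0 + 42 + 68 − 44 + 0 = +$66 billion.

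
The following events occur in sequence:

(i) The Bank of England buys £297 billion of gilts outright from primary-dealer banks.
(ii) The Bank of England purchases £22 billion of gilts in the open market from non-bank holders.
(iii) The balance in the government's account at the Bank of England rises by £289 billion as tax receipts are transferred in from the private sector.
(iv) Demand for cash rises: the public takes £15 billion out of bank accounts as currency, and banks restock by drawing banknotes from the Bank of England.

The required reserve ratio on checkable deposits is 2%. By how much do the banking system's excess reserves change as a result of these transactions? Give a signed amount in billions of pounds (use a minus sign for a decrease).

+£20.64 billion

OMO purchase (from banks) £297 billion: reserves +£297B, deposits 0.
Asset purchase (from non-banks) £22 billion: reserves +£22B, deposits +£22B.
Government account inflow £289 billion: reserves −£289B, deposits −£289B.
Currency withdrawal £15 billion: reserves −£15B, deposits −£15B.
Totals: Δreserves = +£15B, Δdeposits = −£282B.
Δrequired reserves = 2% × −£282B = −£5.64B.
Δexcess reserves = Δreserves − Δrequired = +£15B − (−£5.64B) = +£20.64 billion.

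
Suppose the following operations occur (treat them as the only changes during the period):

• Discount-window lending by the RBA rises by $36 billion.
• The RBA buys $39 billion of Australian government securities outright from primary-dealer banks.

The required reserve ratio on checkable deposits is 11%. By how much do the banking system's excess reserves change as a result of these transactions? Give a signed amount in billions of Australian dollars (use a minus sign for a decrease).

Discount-window loan $36 billion: reserves +$36B, deposits 0.
OMO purchase (from banks) $39 billion: reserves +$39B, deposits 0.
Totals: Δreserves = +$75B, Δdeposits = 0.
Δrequired reserves = 11% × 0 = 0.
Δexcess reserves = Δreserves − Δrequired = +$75B − (0) = +$75 billion.

+$75 billion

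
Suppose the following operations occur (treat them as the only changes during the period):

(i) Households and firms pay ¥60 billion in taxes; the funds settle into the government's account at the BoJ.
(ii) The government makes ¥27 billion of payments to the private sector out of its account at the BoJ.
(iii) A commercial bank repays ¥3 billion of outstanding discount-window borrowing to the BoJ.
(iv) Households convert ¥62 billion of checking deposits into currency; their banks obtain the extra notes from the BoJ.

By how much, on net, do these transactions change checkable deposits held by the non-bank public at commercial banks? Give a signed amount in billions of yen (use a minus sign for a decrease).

Government account inflow ¥60 billion: non-bank counterparties' bank balances fall → −¥60B.
Government spending ¥27 billion: non-bank counterparties' bank balances rise → +¥27B.
Discount-window repayment ¥3 billion: the counterparty is a bank, so public deposits are unchanged → 0.
Currency withdrawal ¥62 billion: non-bank counterparties' bank balances fall → −¥62B.
Net: −60 + 27 + 0 − 62 = -¥95 billion.

-¥95 billion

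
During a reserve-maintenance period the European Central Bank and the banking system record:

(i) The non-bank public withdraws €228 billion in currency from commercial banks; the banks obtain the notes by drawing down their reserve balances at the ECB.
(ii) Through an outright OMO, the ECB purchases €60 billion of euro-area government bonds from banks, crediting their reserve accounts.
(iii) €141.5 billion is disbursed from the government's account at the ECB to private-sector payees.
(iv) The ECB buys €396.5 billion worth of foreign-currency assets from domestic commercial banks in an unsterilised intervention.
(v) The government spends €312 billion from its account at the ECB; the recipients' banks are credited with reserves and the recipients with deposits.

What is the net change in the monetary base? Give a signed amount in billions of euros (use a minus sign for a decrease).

Currency withdrawal €228 billion: just a shift between currency and reserves — both are base money → 0.
OMO purchase (from banks) €60 billion: ECB balance sheet expands → +€60B.
Government spending €141.5 billion: a non-base liability converts back to reserves → +€141.5B.
FX purchase €396.5 billion: ECB balance sheet expands → +€396.5B.
Government spending €312 billion: a non-base liability converts back to reserves → +€312B.
Net: 0 + 60 + 141.5 + 396.5 + 312 = +€910 billion.

+€910 billion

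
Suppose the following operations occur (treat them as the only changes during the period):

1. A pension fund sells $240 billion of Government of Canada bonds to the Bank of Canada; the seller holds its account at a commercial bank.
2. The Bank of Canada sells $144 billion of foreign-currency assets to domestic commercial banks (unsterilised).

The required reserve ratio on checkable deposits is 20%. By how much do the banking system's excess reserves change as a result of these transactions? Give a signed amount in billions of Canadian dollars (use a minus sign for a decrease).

+$48 billion

Asset purchase (from non-banks) $240 billion: reserves +$240B, deposits +$240B.
FX sale $144 billion: reserves −$144B, deposits 0.
Totals: Δreserves = +$96B, Δdeposits = +$240B.
Δrequired reserves = 20% × +$240B = +$48B.
Δexcess reserves = Δreserves − Δrequired = +$96B − (+$48B) = +$48 billion.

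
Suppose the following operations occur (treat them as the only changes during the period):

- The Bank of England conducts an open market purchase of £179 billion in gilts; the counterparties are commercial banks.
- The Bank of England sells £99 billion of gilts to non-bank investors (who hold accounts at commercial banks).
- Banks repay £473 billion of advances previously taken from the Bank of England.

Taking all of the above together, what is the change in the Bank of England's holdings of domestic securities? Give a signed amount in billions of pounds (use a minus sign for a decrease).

OMO purchase (from banks) £179 billion: securities added to the Bank of England's portfolio → +£179B.
Asset sale (to non-banks) £99 billion: securities removed from the Bank of England's portfolio → −£99B.
Discount-window repayment £473 billion: the Bank of England's securities portfolio is untouched → 0.
Net: 179 − 99 + 0 = +£80 billion.

+£80 billion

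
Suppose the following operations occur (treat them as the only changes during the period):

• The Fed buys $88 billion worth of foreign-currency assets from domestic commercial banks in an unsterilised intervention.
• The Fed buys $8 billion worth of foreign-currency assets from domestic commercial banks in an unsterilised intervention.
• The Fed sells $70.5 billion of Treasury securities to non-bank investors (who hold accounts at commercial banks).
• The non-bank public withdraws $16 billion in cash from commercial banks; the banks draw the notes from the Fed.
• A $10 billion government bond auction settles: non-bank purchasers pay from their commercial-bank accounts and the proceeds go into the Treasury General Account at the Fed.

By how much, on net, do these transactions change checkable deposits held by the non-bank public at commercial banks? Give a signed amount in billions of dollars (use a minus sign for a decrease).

-$96.5 billion

Fed balance sheet:
  Assets:      Securities −$70.5B, Foreign assets +$96B
  Liabilities: Bank reserves −$0.5B, Currency in circulation +$16B, Government deposits +$10B
Commercial banking system:
  Assets:      Reserves at CB −$0.5B, Foreign assets −$96B
  Liabilities: Checkable deposits −$96.5B
So the change in checkable deposits held by the non-bank public at commercial banks is -$96.5 billion.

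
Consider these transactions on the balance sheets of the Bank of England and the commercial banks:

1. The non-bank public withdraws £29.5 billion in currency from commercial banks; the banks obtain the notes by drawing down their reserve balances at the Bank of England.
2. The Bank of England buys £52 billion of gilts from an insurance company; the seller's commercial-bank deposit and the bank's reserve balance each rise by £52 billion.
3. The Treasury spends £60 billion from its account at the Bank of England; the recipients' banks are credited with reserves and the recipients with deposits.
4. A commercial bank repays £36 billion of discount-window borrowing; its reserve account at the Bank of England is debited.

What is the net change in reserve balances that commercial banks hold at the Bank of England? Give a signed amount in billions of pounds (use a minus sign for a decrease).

Bank of England balance sheet:
  Assets:      Securities +£52B, Loans to banks −£36B
  Liabilities: Bank reserves +£46.5B, Currency in circulation +£29.5B, Government deposits −£60B
Commercial banking system:
  Assets:      Reserves at CB +£46.5B
  Liabilities: Checkable deposits +£82.5B, Borrowings from CB −£36B
So the change in reserve balances that commercial banks hold at the Bank of England is +£46.5 billion.

+£46.5 billion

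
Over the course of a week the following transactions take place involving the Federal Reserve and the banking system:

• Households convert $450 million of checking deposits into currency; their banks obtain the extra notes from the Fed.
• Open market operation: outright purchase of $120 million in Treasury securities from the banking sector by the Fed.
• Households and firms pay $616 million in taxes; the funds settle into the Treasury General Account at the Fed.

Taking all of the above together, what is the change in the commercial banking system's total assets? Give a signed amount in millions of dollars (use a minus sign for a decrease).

-$1066 million

Currency withdrawal $450 million: bank balance sheets shrink → −$450M.
OMO purchase (from banks) $120 million: just an asset swap on bank balance sheets → 0.
Government account inflow $616 million: bank balance sheets shrink → −$616M.
Net: −450 + 0 − 616 = -$1066 million.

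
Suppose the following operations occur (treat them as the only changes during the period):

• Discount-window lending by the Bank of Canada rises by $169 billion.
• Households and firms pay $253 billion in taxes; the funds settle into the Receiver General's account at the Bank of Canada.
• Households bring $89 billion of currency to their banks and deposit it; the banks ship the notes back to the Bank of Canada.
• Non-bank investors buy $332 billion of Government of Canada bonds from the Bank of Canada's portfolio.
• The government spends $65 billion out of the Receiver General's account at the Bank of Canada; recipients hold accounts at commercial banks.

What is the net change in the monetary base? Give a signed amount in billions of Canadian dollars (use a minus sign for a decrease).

-$351 billion

Discount-window loan $169 billion: Bank of Canada balance sheet expands → +$169B.
Government account inflow $253 billion: reserves shift to a non-base liability → −$253B.
Currency deposit $89 billion: just a shift between currency and reserves — both are base money → 0.
Asset sale (to non-banks) $332 billion: Bank of Canada balance sheet contracts → −$332B.
Government spending $65 billion: a non-base liability converts back to reserves → +$65B.
Net: 169 − 253 + 0 − 332 + 65 = -$351 billion.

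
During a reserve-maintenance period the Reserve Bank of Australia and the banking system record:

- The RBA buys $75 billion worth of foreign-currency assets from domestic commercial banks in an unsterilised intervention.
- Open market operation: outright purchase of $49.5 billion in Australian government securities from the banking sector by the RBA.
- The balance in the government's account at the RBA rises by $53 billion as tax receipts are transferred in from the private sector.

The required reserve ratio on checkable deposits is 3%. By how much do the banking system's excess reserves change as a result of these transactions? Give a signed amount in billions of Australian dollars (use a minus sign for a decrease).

FX purchase $75 billion: reserves +$75B, deposits 0.
OMO purchase (from banks) $49.5 billion: reserves +$49.5B, deposits 0.
Government account inflow $53 billion: reserves −$53B, deposits −$53B.
Totals: Δreserves = +$71.5B, Δdeposits = −$53B.
Δrequired reserves = 3% × −$53B = −$1.59B.
Δexcess reserves = Δreserves − Δrequired = +$71.5B − (−$1.59B) = +$73.09 billion.

+$73.09 billion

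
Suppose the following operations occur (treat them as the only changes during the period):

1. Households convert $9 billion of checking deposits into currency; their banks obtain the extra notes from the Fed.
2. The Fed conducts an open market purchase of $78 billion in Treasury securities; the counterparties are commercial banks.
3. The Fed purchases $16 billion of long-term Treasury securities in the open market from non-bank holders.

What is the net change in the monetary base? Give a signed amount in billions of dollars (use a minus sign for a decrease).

Currency withdrawal $9 billion: just a shift between currency and reserves — both are base money → 0.
OMO purchase (from banks) $78 billion: Fed balance sheet expands → +$78B.
Asset purchase (from non-banks) $16 billion: Fed balance sheet expands → +$16B.
Net: 0 + 78 + 16 = +$94 billion.

+$94 billion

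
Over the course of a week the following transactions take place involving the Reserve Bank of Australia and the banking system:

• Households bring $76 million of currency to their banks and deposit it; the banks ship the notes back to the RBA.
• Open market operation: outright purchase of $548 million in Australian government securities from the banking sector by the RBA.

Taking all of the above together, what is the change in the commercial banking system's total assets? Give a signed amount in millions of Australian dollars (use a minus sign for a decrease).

+$76 million

Currency deposit $76 million: bank balance sheets expand → +$76M.
OMO purchase (from banks) $548 million: just an asset swap on bank balance sheets → 0.
Net: 76 + 0 = +$76 million.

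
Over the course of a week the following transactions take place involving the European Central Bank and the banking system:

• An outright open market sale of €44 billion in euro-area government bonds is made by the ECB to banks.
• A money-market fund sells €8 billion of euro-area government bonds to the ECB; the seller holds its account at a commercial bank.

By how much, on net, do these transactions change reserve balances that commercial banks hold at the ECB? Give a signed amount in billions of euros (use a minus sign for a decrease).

-€36 billion

ECB balance sheet:
  Assets:      Securities −€36B
  Liabilities: Bank reserves −€36B
So the change in reserve balances that commercial banks hold at the ECB is -€36 billion.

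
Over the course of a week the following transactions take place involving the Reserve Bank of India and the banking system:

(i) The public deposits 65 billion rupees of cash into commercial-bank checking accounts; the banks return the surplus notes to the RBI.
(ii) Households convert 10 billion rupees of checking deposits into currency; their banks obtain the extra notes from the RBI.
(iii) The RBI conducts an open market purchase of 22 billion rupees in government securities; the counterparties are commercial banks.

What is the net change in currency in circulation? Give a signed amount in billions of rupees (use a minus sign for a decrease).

-55 billion

Currency deposit 65 billion rupees: notes return to the central bank → −65B.
Currency withdrawal 10 billion rupees: notes leave the central bank → +10B.
OMO purchase (from banks) 22 billion rupees: no currency enters or leaves circulation → 0.
Net: −65 + 10 + 0 = -55 billion.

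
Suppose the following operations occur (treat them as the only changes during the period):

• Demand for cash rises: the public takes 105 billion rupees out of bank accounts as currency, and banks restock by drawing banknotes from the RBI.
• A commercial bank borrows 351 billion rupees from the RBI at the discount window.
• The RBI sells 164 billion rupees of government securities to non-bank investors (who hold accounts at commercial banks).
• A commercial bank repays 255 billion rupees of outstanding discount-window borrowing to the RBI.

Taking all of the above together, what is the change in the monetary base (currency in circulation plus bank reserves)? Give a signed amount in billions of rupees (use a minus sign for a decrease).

Currency withdrawal 105 billion rupees: just a shift between currency and reserves — both are base money → 0.
Discount-window loan 351 billion rupees: RBI balance sheet expands → +351B.
Asset sale (to non-banks) 164 billion rupees: RBI balance sheet contracts → −164B.
Discount-window repayment 255 billion rupees: RBI balance sheet contracts → −255B.
Net: 0 + 351 − 164 − 255 = -68 billion.

-68 billion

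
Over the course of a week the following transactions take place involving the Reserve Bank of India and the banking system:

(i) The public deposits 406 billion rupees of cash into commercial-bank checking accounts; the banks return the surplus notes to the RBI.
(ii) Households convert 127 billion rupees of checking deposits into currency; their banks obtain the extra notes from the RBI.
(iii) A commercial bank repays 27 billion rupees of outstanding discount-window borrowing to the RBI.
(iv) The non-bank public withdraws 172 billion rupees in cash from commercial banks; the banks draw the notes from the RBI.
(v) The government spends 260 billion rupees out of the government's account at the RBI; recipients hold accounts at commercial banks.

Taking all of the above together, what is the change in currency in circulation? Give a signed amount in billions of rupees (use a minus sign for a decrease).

Currency deposit 406 billion rupees: notes return to the central bank → −406B.
Currency withdrawal 127 billion rupees: notes leave the central bank → +127B.
Discount-window repayment 27 billion rupees: no currency enters or leaves circulation → 0.
Currency withdrawal 172 billion rupees: notes leave the central bank → +172B.
Government spending 260 billion rupees: no currency enters or leaves circulation → 0.
Net: −406 + 127 + 0 + 172 + 0 = -107 billion.

-107 billion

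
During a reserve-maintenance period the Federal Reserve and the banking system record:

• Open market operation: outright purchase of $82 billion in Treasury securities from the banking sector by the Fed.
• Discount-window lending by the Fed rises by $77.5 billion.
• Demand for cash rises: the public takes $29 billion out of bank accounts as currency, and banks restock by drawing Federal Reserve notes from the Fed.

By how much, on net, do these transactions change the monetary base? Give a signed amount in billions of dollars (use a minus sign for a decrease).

+$159.5 billion

Fed balance sheet:
  Assets:      Securities +$82B, Loans to banks +$77.5B
  Liabilities: Bank reserves +$130.5B, Currency in circulation +$29B
Monetary base = currency + reserves: +$29B + (+$130.5B) = +$159.5 billion.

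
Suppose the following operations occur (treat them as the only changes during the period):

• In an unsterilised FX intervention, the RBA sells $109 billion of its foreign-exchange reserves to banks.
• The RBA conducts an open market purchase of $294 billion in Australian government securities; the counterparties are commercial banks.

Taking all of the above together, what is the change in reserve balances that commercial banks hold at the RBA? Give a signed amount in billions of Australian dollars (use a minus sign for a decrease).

RBA balance sheet:
  Assets:      Securities +$294B, Foreign assets −$109B
  Liabilities: Bank reserves +$185B
Commercial banking system:
  Assets:      Reserves at CB +$185B, Securities −$294B, Foreign assets +$109B
  Liabilities: no change
So the change in reserve balances that commercial banks hold at the RBA is +$185 billion.

+$185 billion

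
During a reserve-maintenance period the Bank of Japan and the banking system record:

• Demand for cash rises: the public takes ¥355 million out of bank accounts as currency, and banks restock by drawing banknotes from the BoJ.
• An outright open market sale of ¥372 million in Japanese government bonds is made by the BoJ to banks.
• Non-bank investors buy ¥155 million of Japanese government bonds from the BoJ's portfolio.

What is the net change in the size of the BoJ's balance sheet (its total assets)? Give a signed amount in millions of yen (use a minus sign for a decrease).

-¥527 million

Currency withdrawal ¥355 million: only the composition of liabilities changes → 0.
OMO sale (to banks) ¥372 million: a BoJ asset is shed → −¥372M.
Asset sale (to non-banks) ¥155 million: a BoJ asset is shed → −¥155M.
Net: 0 − 372 − 155 = -¥527 million.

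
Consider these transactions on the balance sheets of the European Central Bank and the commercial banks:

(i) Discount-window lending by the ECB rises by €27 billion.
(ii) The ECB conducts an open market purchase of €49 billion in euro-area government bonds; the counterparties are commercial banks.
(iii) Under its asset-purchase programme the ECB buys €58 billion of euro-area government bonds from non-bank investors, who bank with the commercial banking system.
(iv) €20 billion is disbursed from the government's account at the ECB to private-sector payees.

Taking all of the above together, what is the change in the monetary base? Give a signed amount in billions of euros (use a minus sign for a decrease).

Discount-window loan €27 billion: ECB balance sheet expands → +€27B.
OMO purchase (from banks) €49 billion: ECB balance sheet expands → +€49B.
Asset purchase (from non-banks) €58 billion: ECB balance sheet expands → +€58B.
Government spending €20 billion: a non-base liability converts back to reserves → +€20B.
Net: 27 + 49 + 58 + 20 = +€154 billion.

+€154 billion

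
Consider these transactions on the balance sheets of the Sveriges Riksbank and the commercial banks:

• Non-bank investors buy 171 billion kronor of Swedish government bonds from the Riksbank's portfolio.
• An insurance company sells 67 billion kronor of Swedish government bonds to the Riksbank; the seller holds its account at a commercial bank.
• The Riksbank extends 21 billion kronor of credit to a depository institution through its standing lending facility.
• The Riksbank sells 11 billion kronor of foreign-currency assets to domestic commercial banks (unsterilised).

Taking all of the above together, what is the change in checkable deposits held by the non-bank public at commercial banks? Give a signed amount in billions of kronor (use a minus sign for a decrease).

-104 billion

Riksbank balance sheet:
  Assets:      Securities −104B, Loans to banks +21B, Foreign assets −11B
  Liabilities: Bank reserves −94B
Commercial banking system:
  Assets:      Reserves at CB −94B, Foreign assets +11B
  Liabilities: Checkable deposits −104B, Borrowings from CB +21B
So the change in checkable deposits held by the non-bank public at commercial banks is -104 billion.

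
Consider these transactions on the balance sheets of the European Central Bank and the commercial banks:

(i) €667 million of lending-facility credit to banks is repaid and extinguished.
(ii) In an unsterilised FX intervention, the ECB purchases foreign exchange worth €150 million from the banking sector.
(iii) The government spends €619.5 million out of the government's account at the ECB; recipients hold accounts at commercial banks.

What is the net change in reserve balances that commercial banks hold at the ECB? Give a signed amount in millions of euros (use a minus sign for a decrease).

Discount-window repayment €667 million: repayment is debited from reserves → −€667M.
FX purchase €150 million: the ECB pays by crediting reserve accounts → +€150M.
Government spending €619.5 million: government payments flow into bank reserve accounts → +€619.5M.
Net: −667 + 150 + 619.5 = +€102.5 million.

+€102.5 million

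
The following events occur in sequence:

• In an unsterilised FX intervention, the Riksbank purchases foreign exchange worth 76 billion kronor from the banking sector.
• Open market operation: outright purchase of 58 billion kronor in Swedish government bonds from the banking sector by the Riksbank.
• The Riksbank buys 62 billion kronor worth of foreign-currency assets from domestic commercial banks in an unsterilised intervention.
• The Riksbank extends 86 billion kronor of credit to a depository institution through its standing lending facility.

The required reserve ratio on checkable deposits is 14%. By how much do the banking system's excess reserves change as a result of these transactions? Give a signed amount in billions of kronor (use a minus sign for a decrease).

FX purchase 76 billion kronor: reserves +76B, deposits 0.
OMO purchase (from banks) 58 billion kronor: reserves +58B, deposits 0.
FX purchase 62 billion kronor: reserves +62B, deposits 0.
Discount-window loan 86 billion kronor: reserves +86B, deposits 0.
Totals: Δreserves = +282B, Δdeposits = 0.
Δrequired reserves = 14% × 0 = 0.
Δexcess reserves = Δreserves − Δrequired = +282B − (0) = +282 billion.

+282 billion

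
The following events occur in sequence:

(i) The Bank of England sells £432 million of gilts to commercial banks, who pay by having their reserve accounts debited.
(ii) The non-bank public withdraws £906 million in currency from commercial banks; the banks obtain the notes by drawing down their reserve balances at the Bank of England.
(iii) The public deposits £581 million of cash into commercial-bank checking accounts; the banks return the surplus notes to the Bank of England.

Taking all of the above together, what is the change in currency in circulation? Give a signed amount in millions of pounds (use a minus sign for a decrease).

OMO sale (to banks) £432 million: no currency enters or leaves circulation → 0.
Currency withdrawal £906 million: notes leave the central bank → +£906M.
Currency deposit £581 million: notes return to the central bank → −£581M.
Net: 0 + 906 − 581 = +£325 million.

+£325 million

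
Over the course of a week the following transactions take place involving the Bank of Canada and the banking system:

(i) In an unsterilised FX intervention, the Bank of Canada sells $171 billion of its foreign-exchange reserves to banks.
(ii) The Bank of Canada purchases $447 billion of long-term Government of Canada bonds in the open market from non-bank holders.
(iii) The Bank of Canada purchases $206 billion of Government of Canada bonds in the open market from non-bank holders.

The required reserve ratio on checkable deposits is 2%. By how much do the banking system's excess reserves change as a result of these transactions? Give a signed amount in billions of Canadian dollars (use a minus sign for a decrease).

FX sale $171 billion: reserves −$171B, deposits 0.
Asset purchase (from non-banks) $447 billion: reserves +$447B, deposits +$447B.
Asset purchase (from non-banks) $206 billion: reserves +$206B, deposits +$206B.
Totals: Δreserves = +$482B, Δdeposits = +$653B.
Δrequired reserves = 2% × +$653B = +$13.06B.
Δexcess reserves = Δreserves − Δrequired = +$482B − (+$13.06B) = +$468.94 billion.

+$468.94 billion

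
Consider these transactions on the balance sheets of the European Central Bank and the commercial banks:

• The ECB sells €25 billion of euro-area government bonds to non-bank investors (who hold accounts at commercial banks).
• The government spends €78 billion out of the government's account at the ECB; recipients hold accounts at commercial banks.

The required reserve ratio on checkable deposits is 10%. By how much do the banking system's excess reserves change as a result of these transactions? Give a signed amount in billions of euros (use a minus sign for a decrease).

+€47.7 billion

Asset sale (to non-banks) €25 billion: reserves −€25B, deposits −€25B.
Government spending €78 billion: reserves +€78B, deposits +€78B.
Totals: Δreserves = +€53B, Δdeposits = +€53B.
Δrequired reserves = 10% × +€53B = +€5.3B.
Δexcess reserves = Δreserves − Δrequired = +€53B − (+€5.3B) = +€47.7 billion.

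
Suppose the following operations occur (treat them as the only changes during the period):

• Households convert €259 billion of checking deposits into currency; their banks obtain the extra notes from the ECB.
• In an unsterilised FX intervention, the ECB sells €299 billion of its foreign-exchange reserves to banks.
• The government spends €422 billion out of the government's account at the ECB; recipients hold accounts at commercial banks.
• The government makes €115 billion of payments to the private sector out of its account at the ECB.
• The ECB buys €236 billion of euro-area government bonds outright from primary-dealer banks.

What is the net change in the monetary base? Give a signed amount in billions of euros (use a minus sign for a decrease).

Currency withdrawal €259 billion: just a shift between currency and reserves — both are base money → 0.
FX sale €299 billion: ECB balance sheet contracts → −€299B.
Government spending €422 billion: a non-base liability converts back to reserves → +€422B.
Government spending €115 billion: a non-base liability converts back to reserves → +€115B.
OMO purchase (from banks) €236 billion: ECB balance sheet expands → +€236B.
Net: 0 − 299 + 422 + 115 + 236 = +€474 billion.

+€474 billion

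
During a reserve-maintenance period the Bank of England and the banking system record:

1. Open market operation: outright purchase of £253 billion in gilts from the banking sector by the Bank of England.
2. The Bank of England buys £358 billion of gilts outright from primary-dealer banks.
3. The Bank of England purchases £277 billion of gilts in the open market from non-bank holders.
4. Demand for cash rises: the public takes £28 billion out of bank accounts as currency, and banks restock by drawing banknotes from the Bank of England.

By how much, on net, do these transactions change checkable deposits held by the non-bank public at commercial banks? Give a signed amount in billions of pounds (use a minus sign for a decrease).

+£249 billion

OMO purchase (from banks) £253 billion: the counterparty is a bank, so public deposits are unchanged → 0.
OMO purchase (from banks) £358 billion: the counterparty is a bank, so public deposits are unchanged → 0.
Asset purchase (from non-banks) £277 billion: non-bank counterparties' bank balances rise → +£277B.
Currency withdrawal £28 billion: non-bank counterparties' bank balances fall → −£28B.
Net: 0 + 0 + 277 − 28 = +£249 billion.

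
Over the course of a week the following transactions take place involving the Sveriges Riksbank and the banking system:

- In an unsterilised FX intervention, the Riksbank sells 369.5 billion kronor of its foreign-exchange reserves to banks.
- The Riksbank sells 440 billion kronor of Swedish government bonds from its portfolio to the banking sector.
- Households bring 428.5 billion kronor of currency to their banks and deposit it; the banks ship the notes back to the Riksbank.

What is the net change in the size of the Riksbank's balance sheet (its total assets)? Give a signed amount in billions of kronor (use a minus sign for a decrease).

FX sale 369.5 billion kronor: a Riksbank asset is shed → −369.5B.
OMO sale (to banks) 440 billion kronor: a Riksbank asset is shed → −440B.
Currency deposit 428.5 billion kronor: only the composition of liabilities changes → 0.
Net: −369.5 − 440 + 0 = -809.5 billion.

-809.5 billion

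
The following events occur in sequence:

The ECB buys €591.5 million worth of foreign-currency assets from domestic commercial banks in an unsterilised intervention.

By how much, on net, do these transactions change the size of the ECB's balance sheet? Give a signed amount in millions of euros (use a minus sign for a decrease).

FX purchase €591.5 million: an ECB asset is acquired → +€591.5M.

+€591.5 million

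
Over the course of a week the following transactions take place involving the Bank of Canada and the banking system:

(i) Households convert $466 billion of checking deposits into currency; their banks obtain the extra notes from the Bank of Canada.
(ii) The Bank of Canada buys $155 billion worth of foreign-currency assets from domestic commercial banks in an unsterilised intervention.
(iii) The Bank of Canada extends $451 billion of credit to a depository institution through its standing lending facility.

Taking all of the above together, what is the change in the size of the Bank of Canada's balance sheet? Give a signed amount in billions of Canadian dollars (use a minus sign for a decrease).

+$606 billion

Currency withdrawal $466 billion: only the composition of liabilities changes → 0.
FX purchase $155 billion: a Bank of Canada asset is acquired → +$155B.
Discount-window loan $451 billion: a Bank of Canada asset is acquired → +$451B.
Net: 0 + 155 + 451 = +$606 billion.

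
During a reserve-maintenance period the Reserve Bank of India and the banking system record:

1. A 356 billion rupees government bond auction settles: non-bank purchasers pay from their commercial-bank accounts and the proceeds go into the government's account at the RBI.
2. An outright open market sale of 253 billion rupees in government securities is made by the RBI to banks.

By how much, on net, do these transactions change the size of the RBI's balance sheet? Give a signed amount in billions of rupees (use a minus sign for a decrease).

-253 billion

RBI balance sheet:
  Assets:      Securities −253B
  Liabilities: Bank reserves −609B, Government deposits +356B
Commercial banking system:
  Assets:      Reserves at CB −609B, Securities +253B
  Liabilities: Checkable deposits −356B
Change in total RBI assets = -253 billion.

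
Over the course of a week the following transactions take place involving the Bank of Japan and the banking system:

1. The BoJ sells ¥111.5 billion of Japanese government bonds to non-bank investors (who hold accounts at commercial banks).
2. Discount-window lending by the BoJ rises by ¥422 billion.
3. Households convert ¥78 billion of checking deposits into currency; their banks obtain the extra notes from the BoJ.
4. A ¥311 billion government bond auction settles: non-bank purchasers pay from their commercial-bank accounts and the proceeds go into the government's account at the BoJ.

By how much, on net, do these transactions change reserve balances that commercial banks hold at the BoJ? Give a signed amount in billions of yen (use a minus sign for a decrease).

-¥78.5 billion

Asset sale (to non-banks) ¥111.5 billion: the non-bank buyers' banks settle from reserves → −¥111.5B.
Discount-window loan ¥422 billion: the loan is credited to the bank's reserve account → +¥422B.
Currency withdrawal ¥78 billion: banks swap reserves for currency → −¥78B.
Government account inflow ¥311 billion: funds move from bank reserves into the government account → −¥311B.
Net: −111.5 + 422 − 78 − 311 = -¥78.5 billion.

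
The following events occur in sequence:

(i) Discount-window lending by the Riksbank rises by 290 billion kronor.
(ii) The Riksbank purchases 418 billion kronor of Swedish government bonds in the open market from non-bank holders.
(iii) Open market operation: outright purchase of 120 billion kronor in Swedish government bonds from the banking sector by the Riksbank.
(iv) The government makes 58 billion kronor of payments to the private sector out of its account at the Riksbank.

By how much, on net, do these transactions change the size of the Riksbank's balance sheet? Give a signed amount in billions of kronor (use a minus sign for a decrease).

+828 billion

Discount-window loan 290 billion kronor: a Riksbank asset is acquired → +290B.
Asset purchase (from non-banks) 418 billion kronor: a Riksbank asset is acquired → +418B.
OMO purchase (from banks) 120 billion kronor: a Riksbank asset is acquired → +120B.
Government spending 58 billion kronor: only the composition of liabilities changes → 0.
Net: 290 + 418 + 120 + 0 = +828 billion.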